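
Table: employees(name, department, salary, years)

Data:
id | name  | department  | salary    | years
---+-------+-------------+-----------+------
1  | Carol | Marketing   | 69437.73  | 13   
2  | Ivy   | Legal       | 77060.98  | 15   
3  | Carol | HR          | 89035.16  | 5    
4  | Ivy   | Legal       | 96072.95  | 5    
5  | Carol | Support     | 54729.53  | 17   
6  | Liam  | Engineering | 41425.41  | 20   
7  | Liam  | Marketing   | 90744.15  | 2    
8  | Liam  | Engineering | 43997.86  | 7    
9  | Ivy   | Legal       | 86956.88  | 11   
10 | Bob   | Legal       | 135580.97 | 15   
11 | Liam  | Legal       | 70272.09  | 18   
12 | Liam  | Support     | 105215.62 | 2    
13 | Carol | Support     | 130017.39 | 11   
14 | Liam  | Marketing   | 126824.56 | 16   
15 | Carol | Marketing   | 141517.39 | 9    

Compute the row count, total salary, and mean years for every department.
SELECT department,
       COUNT(*) as cnt,
       SUM(salary) as total_salary,
       AVG(years) as avg_years
FROM employees
GROUP BY department

Result:
  Engineering: 2 records, 85423.27 total salary, 13.50 avg years
  HR: 1 records, 89035.16 total salary, 5.00 avg years
  Legal: 5 records, 465943.87 total salary, 12.80 avg years
  Marketing: 4 records, 428523.83 total salary, 10.00 avg years
  Support: 3 records, 289962.54 total salary, 10.00 avg years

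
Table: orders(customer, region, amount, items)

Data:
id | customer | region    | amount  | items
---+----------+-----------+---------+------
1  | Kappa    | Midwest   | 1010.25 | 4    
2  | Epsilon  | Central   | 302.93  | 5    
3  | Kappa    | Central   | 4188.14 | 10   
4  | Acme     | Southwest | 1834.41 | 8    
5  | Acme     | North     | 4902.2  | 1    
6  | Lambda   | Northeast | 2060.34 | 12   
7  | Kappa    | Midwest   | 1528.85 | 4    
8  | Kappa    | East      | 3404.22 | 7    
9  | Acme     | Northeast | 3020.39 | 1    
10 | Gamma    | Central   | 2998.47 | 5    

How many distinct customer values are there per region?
SELECT region, COUNT(DISTINCT customer)
FROM orders
GROUP BY region

Result:
  Central: 3 distinct
  East: 1 distinct
  Midwest: 1 distinct
  North: 1 distinct
  Northeast: 2 distinct
  Southwest: 1 distinct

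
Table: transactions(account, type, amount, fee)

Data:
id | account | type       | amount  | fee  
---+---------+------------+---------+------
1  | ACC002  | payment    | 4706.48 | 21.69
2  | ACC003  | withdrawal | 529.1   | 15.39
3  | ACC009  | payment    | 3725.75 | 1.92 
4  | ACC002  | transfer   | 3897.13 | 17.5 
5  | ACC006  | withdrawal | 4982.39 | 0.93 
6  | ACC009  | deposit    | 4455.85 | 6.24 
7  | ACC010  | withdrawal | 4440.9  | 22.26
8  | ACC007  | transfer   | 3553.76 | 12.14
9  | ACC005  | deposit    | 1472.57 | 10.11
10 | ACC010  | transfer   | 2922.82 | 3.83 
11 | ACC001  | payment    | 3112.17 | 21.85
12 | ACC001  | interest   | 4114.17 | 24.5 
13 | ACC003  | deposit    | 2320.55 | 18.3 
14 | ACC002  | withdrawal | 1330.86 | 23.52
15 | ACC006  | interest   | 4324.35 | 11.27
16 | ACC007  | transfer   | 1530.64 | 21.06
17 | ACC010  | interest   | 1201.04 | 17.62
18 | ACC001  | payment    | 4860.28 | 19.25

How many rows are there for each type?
SELECT type, COUNT(*) as count
FROM transactions
GROUP BY type

Result:
  deposit: 3
  interest: 3
  payment: 4
  transfer: 4
  withdrawal: 4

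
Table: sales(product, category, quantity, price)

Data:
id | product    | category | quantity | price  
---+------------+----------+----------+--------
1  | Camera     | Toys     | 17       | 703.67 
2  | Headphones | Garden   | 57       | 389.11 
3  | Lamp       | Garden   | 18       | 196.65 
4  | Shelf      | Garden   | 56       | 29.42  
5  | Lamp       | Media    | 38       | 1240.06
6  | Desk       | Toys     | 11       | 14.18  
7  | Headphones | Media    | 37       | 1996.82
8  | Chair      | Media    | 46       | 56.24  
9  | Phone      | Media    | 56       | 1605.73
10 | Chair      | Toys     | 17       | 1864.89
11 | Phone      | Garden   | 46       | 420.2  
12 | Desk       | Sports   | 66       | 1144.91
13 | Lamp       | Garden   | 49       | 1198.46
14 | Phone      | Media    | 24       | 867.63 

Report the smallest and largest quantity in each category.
SELECT category, MIN(quantity), MAX(quantity)
FROM sales
GROUP BY category

Result:
  Garden: min=18, max=57
  Media: min=24, max=56
  Sports: min=66, max=66
  Toys: min=11, max=17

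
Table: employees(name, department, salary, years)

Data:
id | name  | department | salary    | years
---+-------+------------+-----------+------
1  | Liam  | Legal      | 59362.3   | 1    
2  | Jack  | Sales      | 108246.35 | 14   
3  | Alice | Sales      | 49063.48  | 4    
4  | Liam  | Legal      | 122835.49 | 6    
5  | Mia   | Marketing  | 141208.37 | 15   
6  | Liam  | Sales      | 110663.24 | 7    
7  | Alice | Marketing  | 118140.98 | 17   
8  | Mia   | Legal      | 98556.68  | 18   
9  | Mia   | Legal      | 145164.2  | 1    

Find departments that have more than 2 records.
SELECT department, COUNT(*) as cnt
FROM employees
GROUP BY department
HAVING COUNT(*) > 2

Result:
  Legal: 4
  Sales: 3

Note: HAVING filters groups after aggregation, WHERE filters rows before.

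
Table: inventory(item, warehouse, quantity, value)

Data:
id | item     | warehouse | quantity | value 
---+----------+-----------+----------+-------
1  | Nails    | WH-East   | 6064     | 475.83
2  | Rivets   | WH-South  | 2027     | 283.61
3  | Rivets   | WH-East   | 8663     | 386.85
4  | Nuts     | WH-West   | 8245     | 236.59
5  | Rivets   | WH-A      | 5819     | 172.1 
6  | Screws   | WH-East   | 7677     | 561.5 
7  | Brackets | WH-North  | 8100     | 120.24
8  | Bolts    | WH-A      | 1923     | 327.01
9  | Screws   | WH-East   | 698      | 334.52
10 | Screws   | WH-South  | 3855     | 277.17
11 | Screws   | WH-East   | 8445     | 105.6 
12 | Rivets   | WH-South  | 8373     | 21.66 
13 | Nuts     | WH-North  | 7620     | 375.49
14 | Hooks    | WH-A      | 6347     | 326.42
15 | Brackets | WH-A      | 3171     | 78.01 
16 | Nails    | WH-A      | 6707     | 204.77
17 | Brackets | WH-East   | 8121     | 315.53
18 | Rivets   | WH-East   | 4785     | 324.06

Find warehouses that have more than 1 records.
SELECT warehouse, COUNT(*) as cnt
FROM inventory
GROUP BY warehouse
HAVING COUNT(*) > 1

Result:
  WH-A: 5
  WH-East: 7
  WH-North: 2
  WH-South: 3

Note: HAVING filters groups after aggregation, WHERE filters rows before.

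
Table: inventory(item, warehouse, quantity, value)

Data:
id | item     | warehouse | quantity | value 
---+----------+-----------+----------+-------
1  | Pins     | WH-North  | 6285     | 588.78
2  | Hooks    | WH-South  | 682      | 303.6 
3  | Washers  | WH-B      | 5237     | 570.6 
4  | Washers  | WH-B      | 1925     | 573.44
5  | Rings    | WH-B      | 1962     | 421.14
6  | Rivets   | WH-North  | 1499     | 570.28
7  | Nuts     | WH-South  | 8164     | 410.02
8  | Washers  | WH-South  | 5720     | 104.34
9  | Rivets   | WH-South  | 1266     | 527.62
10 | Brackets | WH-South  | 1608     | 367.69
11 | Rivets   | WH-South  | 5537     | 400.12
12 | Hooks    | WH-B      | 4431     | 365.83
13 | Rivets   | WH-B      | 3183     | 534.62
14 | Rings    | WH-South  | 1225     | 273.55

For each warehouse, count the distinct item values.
SELECT warehouse, COUNT(DISTINCT item)
FROM inventory
GROUP BY warehouse

Result:
  WH-B: 4 distinct
  WH-North: 2 distinct
  WH-South: 6 distinct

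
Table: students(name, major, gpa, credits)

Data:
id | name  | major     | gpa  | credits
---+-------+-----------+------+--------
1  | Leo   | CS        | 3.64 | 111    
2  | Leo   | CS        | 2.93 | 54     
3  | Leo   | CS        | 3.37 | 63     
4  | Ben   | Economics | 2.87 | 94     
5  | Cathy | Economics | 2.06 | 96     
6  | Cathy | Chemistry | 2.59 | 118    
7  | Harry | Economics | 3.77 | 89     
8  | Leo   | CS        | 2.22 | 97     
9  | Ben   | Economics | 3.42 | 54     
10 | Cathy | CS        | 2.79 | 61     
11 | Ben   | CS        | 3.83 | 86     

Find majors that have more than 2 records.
SELECT major, COUNT(*) as cnt
FROM students
GROUP BY major
HAVING COUNT(*) > 2

Result:
  CS: 6
  Economics: 4

Note: HAVING filters groups after aggregation, WHERE filters rows before.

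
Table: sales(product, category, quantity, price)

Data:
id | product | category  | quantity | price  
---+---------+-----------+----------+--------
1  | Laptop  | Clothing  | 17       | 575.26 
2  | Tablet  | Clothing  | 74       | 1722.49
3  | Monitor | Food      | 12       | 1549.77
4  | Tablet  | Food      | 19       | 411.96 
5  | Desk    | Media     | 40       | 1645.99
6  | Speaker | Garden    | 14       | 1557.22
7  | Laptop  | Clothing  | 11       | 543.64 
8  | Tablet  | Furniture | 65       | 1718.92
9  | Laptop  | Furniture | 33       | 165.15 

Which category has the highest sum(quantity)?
SELECT category, SUM(quantity) as val
FROM sales
GROUP BY category
ORDER BY val DESC
LIMIT 1

Result: Clothing with sum(quantity) = 102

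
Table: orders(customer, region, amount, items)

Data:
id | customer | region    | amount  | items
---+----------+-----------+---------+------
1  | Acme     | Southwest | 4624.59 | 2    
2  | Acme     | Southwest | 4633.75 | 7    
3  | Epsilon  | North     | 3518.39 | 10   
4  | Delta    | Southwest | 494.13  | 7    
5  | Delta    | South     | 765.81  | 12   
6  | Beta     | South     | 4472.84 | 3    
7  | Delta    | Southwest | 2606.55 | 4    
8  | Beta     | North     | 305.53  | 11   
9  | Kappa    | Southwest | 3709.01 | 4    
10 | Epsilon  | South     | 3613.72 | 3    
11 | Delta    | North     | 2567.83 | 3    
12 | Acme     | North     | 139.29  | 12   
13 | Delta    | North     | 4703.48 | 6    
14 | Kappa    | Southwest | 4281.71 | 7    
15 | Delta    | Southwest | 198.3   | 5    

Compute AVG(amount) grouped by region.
SELECT region, AVG(amount) as result
FROM orders
GROUP BY region

Result:
  North: 2246.90
  South: 2950.79
  Southwest: 2935.43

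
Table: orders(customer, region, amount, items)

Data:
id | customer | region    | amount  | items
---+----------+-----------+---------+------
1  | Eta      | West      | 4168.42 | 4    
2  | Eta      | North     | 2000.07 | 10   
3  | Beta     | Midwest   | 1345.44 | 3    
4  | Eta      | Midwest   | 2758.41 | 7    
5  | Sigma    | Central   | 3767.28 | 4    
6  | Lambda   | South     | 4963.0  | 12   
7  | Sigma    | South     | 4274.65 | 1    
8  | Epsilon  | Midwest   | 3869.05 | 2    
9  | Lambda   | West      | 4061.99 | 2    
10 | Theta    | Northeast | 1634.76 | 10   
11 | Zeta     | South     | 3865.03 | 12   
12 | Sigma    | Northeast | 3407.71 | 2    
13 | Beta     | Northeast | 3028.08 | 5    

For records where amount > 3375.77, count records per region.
SELECT region, COUNT(*)
FROM orders
WHERE amount > 3375.77
GROUP BY region

Note: WHERE filters rows before grouping.

Result:
  Central: 1
  Midwest: 1
  Northeast: 1
  South: 3
  West: 2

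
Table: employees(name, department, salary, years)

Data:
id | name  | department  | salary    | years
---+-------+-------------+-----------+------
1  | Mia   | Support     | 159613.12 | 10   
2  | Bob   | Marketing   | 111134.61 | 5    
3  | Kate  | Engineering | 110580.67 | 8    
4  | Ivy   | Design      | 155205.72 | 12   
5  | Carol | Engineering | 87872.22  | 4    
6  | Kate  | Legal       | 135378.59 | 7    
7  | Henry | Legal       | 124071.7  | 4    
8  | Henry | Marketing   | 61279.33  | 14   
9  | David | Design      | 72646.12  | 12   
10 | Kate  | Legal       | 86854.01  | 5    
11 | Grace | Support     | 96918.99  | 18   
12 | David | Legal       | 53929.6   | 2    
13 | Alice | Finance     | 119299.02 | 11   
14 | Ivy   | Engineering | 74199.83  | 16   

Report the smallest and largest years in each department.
SELECT department, MIN(years), MAX(years)
FROM employees
GROUP BY department

Result:
  Design: min=12, max=12
  Engineering: min=4, max=16
  Finance: min=11, max=11
  Legal: min=2, max=7
  Marketing: min=5, max=14
  Support: min=10, max=18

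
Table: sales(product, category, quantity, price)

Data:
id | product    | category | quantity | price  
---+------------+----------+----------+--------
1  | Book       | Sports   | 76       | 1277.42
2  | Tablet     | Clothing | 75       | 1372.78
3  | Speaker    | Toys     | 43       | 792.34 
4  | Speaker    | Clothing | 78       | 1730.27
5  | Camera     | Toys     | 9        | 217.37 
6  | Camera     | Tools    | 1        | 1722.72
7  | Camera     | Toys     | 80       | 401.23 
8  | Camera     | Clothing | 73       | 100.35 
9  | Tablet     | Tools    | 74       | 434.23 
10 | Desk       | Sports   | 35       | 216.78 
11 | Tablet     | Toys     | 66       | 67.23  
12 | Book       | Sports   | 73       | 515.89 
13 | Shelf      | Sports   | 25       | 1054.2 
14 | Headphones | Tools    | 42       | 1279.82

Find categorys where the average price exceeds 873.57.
SELECT category, AVG(price)
FROM sales
GROUP BY category
HAVING AVG(price) > 873.57

Result:
  Clothing: avg=1067.80
  Tools: avg=1145.59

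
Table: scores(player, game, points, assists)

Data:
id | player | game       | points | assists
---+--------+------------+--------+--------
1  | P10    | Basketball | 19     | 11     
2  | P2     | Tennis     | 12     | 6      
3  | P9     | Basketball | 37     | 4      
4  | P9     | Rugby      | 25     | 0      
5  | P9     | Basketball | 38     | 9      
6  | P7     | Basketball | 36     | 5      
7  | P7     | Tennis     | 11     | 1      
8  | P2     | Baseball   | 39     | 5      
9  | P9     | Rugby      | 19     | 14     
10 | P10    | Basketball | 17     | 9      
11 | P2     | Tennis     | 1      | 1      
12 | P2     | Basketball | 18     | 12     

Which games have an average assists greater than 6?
SELECT game, AVG(assists)
FROM scores
GROUP BY game
HAVING AVG(assists) > 6

Result:
  Basketball: avg=8.33
  Rugby: avg=7.00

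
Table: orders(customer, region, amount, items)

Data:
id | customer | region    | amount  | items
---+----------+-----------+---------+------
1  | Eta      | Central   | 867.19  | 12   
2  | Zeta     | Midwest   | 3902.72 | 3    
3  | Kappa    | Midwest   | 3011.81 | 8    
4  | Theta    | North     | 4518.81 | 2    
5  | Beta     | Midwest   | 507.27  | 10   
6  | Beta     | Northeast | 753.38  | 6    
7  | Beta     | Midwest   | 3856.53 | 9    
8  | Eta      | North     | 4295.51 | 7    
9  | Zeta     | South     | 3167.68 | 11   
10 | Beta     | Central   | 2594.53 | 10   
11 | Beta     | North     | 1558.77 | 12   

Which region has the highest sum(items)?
SELECT region, SUM(items) as val
FROM orders
GROUP BY region
ORDER BY val DESC
LIMIT 1

Result: Midwest with sum(items) = 30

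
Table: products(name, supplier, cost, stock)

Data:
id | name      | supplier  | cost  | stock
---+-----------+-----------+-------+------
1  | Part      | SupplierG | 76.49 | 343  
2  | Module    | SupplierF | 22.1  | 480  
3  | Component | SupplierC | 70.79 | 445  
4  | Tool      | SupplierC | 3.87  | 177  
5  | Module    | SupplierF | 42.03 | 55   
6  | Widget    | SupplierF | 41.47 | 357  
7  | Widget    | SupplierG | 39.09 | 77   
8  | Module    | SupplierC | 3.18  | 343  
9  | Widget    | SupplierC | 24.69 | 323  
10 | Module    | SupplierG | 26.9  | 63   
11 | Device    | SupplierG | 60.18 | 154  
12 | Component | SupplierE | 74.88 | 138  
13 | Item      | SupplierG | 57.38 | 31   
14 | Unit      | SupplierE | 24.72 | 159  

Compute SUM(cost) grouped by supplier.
SELECT supplier, SUM(cost) as result
FROM products
GROUP BY supplier

Result:
  SupplierC: 102.53
  SupplierE: 99.60
  SupplierF: 105.60
  SupplierG: 260.04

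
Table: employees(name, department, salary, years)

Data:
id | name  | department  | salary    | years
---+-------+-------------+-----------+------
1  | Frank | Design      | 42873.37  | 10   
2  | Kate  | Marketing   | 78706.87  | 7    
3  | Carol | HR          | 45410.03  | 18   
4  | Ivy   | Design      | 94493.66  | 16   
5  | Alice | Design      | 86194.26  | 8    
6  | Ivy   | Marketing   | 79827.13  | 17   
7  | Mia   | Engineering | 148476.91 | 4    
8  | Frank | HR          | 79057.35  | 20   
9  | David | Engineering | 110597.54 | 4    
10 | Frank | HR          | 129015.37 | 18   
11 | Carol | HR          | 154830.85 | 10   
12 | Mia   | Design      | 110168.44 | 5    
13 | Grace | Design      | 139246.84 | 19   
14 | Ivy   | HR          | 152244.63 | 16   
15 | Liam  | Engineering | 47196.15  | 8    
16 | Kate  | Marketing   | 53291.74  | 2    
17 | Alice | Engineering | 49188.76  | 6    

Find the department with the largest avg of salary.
SELECT department, AVG(salary) as val
FROM employees
GROUP BY department
ORDER BY val DESC
LIMIT 1

Result: HR with avg(salary) = 112111.65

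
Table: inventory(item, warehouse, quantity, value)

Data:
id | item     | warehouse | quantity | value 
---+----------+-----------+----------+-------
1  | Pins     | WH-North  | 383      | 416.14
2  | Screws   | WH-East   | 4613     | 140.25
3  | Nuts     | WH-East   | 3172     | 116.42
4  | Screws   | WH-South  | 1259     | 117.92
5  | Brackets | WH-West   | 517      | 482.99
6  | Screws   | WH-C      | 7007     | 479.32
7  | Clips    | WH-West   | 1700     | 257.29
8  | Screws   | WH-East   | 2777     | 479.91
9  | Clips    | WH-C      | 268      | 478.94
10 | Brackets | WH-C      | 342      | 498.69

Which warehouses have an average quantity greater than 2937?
SELECT warehouse, AVG(quantity)
FROM inventory
GROUP BY warehouse
HAVING AVG(quantity) > 2937

Result:
  WH-East: avg=3520.67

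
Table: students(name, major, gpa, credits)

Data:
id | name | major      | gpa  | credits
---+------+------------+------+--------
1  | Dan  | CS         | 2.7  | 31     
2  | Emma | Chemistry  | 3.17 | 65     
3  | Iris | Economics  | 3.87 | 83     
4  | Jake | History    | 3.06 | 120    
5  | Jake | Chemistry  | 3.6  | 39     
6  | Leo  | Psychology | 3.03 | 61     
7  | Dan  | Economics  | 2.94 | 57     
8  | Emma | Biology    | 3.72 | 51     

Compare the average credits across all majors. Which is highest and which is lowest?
SELECT major, AVG(credits)
FROM students
GROUP BY major
ORDER BY AVG(credits)

All groups:
  CS: 31.00
  Biology: 51.00
  Chemistry: 52.00
  Psychology: 61.00
  Economics: 70.00
  History: 120.00

Highest: History (120.00)
Lowest: CS (31.00)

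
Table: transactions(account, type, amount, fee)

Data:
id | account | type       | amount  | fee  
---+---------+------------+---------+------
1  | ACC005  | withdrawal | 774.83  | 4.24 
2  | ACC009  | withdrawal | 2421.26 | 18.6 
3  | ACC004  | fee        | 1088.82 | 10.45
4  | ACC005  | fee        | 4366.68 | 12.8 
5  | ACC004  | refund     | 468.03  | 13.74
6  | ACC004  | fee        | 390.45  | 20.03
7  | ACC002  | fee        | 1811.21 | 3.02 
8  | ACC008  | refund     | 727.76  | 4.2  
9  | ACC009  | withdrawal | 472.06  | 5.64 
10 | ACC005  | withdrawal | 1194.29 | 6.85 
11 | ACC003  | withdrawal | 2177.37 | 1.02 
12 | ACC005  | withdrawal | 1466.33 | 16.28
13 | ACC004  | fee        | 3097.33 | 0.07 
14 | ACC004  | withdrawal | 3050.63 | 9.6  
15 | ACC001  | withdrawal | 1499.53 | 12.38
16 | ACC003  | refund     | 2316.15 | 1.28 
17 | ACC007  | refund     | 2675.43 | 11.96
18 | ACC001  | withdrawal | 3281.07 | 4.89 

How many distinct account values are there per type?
SELECT type, COUNT(DISTINCT account)
FROM transactions
GROUP BY type

Result:
  fee: 3 distinct
  refund: 4 distinct
  withdrawal: 5 distinct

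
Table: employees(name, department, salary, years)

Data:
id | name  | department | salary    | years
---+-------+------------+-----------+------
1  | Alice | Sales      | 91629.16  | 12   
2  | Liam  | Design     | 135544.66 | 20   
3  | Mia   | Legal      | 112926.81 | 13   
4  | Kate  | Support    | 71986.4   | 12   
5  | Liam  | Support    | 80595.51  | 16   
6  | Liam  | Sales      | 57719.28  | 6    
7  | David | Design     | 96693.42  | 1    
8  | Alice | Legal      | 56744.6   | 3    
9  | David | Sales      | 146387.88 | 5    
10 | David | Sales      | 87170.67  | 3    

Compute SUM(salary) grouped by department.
SELECT department, SUM(salary) as result
FROM employees
GROUP BY department

Result:
  Design: 232238.08
  Legal: 169671.41
  Sales: 382906.99
  Support: 152581.91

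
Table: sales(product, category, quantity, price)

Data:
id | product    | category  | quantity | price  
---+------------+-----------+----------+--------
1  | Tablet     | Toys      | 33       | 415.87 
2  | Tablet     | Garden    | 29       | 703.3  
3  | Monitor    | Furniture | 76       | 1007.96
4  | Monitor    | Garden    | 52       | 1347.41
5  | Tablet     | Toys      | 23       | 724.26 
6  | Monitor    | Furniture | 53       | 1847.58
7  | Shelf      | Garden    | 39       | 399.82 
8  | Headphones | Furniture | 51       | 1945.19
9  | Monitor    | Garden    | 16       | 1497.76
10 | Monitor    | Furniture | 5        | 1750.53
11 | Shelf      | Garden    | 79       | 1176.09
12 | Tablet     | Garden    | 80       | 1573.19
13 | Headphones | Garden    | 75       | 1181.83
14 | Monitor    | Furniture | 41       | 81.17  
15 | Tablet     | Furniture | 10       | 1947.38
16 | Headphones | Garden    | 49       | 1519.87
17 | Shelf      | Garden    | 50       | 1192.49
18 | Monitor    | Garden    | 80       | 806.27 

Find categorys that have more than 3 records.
SELECT category, COUNT(*) as cnt
FROM sales
GROUP BY category
HAVING COUNT(*) > 3

Result:
  Furniture: 6
  Garden: 10

Note: HAVING filters groups after aggregation, WHERE filters rows before.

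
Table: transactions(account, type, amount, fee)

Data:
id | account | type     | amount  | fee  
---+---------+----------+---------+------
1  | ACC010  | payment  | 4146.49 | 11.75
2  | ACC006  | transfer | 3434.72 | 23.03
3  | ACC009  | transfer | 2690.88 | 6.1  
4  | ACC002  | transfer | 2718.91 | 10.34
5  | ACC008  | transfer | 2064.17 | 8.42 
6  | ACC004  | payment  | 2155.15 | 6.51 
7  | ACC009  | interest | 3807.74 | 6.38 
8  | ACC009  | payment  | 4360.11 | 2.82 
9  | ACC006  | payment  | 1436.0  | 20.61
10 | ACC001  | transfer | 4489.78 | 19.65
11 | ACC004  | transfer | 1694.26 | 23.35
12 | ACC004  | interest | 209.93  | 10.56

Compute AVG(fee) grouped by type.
SELECT type, AVG(fee) as result
FROM transactions
GROUP BY type

Result:
  interest: 8.47
  payment: 10.42
  transfer: 15.15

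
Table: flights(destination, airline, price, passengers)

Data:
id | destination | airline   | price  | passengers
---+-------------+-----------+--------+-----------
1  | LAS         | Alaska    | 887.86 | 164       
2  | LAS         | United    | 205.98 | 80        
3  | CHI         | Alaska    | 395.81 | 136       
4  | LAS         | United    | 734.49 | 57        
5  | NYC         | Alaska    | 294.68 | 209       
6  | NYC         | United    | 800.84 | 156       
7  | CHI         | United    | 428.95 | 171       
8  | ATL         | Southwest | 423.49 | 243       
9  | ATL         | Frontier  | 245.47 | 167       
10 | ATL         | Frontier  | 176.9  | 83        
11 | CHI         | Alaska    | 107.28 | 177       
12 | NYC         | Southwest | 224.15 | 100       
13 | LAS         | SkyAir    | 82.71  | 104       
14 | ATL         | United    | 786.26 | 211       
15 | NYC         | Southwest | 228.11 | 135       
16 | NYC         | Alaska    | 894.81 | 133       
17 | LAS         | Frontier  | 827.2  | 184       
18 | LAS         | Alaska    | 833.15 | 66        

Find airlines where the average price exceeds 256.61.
SELECT airline, AVG(price)
FROM flights
GROUP BY airline
HAVING AVG(price) > 256.61

Result:
  Alaska: avg=568.93
  Frontier: avg=416.52
  Southwest: avg=291.92
  United: avg=591.30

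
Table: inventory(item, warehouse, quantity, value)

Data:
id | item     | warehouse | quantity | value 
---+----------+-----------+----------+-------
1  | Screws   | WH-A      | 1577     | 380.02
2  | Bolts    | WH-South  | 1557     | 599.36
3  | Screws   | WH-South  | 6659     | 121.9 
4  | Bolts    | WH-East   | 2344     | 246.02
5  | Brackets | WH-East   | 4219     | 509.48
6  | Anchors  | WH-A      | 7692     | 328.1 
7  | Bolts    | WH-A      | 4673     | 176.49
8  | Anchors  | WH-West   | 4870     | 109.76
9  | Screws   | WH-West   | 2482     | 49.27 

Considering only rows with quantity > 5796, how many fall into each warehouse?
SELECT warehouse, COUNT(*)
FROM inventory
WHERE quantity > 5796
GROUP BY warehouse

Note: WHERE filters rows before grouping.

Result:
  WH-A: 1
  WH-South: 1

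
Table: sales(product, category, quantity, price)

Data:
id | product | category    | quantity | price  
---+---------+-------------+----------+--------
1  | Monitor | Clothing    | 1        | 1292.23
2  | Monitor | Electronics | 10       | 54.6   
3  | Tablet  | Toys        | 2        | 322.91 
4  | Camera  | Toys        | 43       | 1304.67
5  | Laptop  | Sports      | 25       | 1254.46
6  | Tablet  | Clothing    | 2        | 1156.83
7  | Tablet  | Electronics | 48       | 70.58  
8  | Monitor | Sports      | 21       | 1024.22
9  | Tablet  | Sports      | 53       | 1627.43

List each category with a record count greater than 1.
SELECT category, COUNT(*) as cnt
FROM sales
GROUP BY category
HAVING COUNT(*) > 1

Result:
  Clothing: 2
  Electronics: 2
  Sports: 3
  Toys: 2

Note: HAVING filters groups after aggregation, WHERE filters rows before.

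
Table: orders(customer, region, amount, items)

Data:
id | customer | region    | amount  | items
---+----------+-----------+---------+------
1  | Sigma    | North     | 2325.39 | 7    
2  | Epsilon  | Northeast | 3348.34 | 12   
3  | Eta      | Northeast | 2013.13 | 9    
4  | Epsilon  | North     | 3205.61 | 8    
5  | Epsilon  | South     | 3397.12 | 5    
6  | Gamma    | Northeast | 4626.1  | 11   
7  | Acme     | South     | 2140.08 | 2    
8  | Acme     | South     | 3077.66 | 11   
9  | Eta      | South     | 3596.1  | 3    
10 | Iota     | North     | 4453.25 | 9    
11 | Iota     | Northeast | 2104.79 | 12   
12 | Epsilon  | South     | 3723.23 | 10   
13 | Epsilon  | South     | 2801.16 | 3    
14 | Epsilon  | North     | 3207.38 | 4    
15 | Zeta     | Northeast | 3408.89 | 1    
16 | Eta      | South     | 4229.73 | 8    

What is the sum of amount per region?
SELECT region, SUM(amount) as result
FROM orders
GROUP BY region

Result:
  North: 13191.63
  Northeast: 15501.25
  South: 22965.08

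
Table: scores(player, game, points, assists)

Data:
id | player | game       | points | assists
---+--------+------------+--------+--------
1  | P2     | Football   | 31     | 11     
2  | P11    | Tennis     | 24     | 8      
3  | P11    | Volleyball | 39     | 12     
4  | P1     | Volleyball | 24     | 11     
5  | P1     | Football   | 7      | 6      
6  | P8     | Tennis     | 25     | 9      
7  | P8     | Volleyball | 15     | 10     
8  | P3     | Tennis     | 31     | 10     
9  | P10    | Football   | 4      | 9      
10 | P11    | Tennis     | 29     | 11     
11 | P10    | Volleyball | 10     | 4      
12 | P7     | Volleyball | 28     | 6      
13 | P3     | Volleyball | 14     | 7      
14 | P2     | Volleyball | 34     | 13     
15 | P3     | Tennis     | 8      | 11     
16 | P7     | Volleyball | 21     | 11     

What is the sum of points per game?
SELECT game, SUM(points) as result
FROM scores
GROUP BY game

Result:
  Football: 42
  Tennis: 117
  Volleyball: 185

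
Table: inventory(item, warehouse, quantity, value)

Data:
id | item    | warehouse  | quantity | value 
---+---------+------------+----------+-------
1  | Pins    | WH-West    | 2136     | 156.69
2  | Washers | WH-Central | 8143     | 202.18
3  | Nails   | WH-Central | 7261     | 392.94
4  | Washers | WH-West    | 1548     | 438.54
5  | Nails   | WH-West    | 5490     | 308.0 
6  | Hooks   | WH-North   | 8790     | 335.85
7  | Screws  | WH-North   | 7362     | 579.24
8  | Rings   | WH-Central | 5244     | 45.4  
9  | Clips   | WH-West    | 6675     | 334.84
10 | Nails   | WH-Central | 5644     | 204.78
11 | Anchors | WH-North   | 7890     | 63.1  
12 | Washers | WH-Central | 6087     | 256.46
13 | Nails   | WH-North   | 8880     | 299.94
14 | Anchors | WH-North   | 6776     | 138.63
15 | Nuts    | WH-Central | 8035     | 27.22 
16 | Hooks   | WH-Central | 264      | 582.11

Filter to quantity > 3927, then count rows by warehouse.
SELECT warehouse, COUNT(*)
FROM inventory
WHERE quantity > 3927
GROUP BY warehouse

Note: WHERE filters rows before grouping.

Result:
  WH-Central: 6
  WH-North: 5
  WH-West: 2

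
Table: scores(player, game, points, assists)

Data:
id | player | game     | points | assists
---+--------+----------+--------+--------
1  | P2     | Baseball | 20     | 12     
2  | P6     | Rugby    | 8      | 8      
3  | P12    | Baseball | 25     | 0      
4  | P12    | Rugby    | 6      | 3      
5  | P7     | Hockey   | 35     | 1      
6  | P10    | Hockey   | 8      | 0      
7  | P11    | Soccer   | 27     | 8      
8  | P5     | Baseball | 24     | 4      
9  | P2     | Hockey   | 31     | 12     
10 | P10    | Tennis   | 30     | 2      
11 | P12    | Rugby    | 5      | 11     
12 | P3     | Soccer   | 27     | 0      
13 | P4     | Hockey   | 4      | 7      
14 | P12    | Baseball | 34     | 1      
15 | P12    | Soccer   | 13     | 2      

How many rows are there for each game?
SELECT game, COUNT(*) as count
FROM scores
GROUP BY game

Result:
  Baseball: 4
  Hockey: 4
  Rugby: 3
  Soccer: 3
  Tennis: 1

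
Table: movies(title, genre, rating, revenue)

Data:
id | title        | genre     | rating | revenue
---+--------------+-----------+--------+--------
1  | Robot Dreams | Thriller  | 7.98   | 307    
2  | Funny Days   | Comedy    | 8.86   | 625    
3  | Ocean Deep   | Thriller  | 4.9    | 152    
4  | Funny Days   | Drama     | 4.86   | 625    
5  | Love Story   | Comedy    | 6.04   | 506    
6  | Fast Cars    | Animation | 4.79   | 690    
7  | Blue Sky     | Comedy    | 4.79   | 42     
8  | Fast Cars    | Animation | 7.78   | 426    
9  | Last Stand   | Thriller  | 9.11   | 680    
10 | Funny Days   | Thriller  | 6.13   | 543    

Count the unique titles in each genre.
SELECT genre, COUNT(DISTINCT title)
FROM movies
GROUP BY genre

Result:
  Animation: 1 distinct
  Comedy: 3 distinct
  Drama: 1 distinct
  Thriller: 4 distinct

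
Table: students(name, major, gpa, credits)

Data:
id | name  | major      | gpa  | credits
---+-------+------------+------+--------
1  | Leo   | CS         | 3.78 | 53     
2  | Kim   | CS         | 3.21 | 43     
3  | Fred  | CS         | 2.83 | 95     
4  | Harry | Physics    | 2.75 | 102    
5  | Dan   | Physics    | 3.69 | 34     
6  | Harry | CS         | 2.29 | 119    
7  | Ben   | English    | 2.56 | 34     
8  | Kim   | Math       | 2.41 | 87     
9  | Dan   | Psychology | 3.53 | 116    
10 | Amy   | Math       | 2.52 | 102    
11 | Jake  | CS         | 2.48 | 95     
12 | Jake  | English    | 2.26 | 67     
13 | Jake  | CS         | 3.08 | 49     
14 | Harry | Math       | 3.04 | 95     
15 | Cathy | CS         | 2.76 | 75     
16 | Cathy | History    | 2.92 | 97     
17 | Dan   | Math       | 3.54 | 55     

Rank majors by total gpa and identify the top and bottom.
SELECT major, SUM(gpa)
FROM students
GROUP BY major
ORDER BY SUM(gpa)

All groups:
  History: 2.92
  Psychology: 3.53
  English: 4.82
  Physics: 6.44
  Math: 11.51
  CS: 20.43

Highest: CS (20.43)
Lowest: History (2.92)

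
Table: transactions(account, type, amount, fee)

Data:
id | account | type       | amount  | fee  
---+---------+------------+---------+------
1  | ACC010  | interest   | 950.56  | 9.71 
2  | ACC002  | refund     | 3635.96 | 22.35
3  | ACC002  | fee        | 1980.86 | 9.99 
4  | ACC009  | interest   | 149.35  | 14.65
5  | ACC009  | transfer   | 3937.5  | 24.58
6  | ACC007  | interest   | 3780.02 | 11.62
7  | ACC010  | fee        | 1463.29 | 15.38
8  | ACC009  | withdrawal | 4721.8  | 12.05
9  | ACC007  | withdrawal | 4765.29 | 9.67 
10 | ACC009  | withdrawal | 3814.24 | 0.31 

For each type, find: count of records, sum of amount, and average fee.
SELECT type,
       COUNT(*) as cnt,
       SUM(amount) as total_amount,
       AVG(fee) as avg_fee
FROM transactions
GROUP BY type

Result:
  fee: 2 records, 3444.15 total amount, 12.69 avg fee
  interest: 3 records, 4879.93 total amount, 11.99 avg fee
  refund: 1 records, 3635.96 total amount, 22.35 avg fee
  transfer: 1 records, 3937.50 total amount, 24.58 avg fee
  withdrawal: 3 records, 13301.33 total amount, 7.34 avg fee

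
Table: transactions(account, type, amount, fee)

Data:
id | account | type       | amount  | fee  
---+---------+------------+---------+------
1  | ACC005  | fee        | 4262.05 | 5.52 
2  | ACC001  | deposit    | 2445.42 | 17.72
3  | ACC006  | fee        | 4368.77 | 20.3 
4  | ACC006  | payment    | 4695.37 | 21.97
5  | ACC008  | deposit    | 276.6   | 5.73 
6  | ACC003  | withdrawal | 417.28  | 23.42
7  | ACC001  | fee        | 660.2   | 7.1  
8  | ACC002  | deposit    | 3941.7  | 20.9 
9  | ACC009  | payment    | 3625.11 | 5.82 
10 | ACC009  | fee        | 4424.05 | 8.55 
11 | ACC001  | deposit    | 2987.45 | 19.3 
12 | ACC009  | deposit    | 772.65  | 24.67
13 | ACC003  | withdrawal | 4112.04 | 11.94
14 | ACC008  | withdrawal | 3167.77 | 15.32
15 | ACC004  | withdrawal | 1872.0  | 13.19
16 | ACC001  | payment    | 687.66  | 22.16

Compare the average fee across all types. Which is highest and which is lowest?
SELECT type, AVG(fee)
FROM transactions
GROUP BY type
ORDER BY AVG(fee)

All groups:
  fee: 10.37
  withdrawal: 15.97
  payment: 16.65
  deposit: 17.66

Highest: deposit (17.66)
Lowest: fee (10.37)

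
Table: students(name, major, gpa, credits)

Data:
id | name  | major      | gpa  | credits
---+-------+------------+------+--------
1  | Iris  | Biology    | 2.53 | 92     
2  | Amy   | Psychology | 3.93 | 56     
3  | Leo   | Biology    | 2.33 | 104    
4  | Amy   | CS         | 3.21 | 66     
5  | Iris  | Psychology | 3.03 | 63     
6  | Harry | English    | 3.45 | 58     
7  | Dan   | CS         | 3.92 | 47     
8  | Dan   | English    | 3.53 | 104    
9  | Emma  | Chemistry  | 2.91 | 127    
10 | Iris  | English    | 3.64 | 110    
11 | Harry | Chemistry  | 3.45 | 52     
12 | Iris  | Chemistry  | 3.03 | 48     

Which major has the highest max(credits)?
SELECT major, MAX(credits) as val
FROM students
GROUP BY major
ORDER BY val DESC
LIMIT 1

Result: Chemistry with max(credits) = 127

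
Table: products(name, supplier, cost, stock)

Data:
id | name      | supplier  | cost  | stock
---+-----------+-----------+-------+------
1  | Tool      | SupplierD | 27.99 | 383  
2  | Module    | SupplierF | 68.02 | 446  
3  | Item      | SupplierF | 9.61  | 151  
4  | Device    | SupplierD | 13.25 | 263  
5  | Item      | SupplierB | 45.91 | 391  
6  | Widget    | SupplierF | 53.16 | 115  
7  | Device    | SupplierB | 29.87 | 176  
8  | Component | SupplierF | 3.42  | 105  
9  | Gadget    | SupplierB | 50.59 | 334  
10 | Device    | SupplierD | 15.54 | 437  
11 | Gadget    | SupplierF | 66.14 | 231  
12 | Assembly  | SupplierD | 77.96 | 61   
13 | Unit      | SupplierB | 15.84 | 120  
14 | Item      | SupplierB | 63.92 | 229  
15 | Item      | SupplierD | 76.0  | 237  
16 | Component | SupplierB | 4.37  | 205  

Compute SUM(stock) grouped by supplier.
SELECT supplier, SUM(stock) as result
FROM products
GROUP BY supplier

Result:
  SupplierB: 1455
  SupplierD: 1381
  SupplierF: 1048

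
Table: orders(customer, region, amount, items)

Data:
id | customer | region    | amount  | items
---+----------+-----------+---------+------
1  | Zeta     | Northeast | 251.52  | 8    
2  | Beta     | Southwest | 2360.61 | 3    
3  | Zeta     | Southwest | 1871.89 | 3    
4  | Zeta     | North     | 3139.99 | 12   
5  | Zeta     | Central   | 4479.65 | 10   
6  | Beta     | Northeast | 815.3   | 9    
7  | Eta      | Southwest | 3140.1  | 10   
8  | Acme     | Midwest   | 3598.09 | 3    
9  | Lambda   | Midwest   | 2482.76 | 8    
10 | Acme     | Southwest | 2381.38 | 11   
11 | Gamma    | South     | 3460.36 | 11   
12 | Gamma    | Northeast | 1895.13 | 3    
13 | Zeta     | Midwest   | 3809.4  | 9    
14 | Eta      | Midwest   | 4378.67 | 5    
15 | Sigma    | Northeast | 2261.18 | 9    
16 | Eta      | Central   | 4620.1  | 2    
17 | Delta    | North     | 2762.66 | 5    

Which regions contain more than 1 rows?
SELECT region, COUNT(*) as cnt
FROM orders
GROUP BY region
HAVING COUNT(*) > 1

Result:
  Central: 2
  Midwest: 4
  North: 2
  Northeast: 4
  Southwest: 4

Note: HAVING filters groups after aggregation, WHERE filters rows before.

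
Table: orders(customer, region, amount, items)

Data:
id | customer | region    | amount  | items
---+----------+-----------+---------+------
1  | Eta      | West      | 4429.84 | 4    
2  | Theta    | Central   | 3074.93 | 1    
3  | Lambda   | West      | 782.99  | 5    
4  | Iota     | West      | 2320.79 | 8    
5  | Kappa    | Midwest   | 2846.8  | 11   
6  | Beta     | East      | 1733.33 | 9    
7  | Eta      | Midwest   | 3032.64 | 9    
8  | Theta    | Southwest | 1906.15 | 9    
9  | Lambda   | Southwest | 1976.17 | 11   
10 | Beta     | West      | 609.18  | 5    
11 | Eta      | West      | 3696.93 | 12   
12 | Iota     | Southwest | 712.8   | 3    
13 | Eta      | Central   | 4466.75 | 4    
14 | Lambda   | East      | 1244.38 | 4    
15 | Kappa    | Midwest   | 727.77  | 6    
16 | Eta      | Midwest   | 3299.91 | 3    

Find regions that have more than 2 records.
SELECT region, COUNT(*) as cnt
FROM orders
GROUP BY region
HAVING COUNT(*) > 2

Result:
  Midwest: 4
  Southwest: 3
  West: 5

Note: HAVING filters groups after aggregation, WHERE filters rows before.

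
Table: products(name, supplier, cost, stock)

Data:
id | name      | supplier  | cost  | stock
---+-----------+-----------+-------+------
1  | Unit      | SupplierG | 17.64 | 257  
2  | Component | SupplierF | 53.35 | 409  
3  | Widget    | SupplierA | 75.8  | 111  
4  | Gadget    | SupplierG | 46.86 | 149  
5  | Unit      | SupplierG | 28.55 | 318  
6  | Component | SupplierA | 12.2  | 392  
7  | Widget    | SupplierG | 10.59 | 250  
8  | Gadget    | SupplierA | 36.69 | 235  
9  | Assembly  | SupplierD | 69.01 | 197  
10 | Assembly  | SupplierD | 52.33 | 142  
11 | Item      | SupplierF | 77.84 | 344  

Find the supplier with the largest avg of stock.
SELECT supplier, AVG(stock) as val
FROM products
GROUP BY supplier
ORDER BY val DESC
LIMIT 1

Result: SupplierF with avg(stock) = 376.50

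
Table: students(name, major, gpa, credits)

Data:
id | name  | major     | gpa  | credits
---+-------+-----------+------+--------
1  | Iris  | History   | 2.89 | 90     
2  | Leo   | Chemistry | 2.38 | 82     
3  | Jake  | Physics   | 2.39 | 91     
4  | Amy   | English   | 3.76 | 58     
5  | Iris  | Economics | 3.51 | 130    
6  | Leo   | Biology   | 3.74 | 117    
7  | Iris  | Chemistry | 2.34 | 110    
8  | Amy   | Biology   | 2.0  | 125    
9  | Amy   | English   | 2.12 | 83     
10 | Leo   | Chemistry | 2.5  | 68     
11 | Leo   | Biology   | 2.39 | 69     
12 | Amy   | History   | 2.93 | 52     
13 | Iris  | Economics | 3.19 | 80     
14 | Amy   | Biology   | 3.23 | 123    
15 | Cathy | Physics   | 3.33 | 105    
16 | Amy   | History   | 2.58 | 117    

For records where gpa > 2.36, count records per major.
SELECT major, COUNT(*)
FROM students
WHERE gpa > 2.36
GROUP BY major

Note: WHERE filters rows before grouping.

Result:
  Biology: 3
  Chemistry: 2
  Economics: 2
  English: 1
  History: 3
  Physics: 2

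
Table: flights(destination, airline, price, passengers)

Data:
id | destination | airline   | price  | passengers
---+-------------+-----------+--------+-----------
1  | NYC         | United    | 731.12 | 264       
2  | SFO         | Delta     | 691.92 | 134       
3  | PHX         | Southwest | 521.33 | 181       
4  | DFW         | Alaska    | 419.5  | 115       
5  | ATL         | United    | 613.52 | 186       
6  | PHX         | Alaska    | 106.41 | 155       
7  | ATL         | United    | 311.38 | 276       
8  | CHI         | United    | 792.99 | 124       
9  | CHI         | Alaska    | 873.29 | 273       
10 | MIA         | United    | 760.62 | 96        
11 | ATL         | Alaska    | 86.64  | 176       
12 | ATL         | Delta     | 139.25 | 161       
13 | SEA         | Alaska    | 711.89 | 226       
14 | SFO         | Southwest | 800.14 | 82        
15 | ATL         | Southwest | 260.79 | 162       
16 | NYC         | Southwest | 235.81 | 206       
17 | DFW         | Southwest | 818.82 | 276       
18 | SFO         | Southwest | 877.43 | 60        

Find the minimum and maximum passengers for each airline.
SELECT airline, MIN(passengers), MAX(passengers)
FROM flights
GROUP BY airline

Result:
  Alaska: min=115, max=273
  Delta: min=134, max=161
  Southwest: min=60, max=276
  United: min=96, max=276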